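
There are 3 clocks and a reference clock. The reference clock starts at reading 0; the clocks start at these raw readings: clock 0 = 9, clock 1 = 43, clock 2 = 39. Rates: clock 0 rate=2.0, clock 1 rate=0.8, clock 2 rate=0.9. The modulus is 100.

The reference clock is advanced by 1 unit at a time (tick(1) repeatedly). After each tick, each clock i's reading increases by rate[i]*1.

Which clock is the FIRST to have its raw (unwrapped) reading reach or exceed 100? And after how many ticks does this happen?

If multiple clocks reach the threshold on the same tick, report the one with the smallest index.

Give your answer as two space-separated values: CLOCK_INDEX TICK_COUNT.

clock 0: start=9, rate=2.0, needs 100-9 = 91; ticks = ceil(91/2.0) = ceil(45.5000) = 46; reading at tick 46 = 9 + 2.0*46 = 101.0000
clock 1: start=43, rate=0.8, needs 100-43 = 57; ticks = ceil(57/0.8) = ceil(71.2500) = 72; reading at tick 72 = 43 + 0.8*72 = 100.6000
clock 2: start=39, rate=0.9, needs 100-39 = 61; ticks = ceil(61/0.9) = ceil(67.7778) = 68; reading at tick 68 = 39 + 0.9*68 = 100.2000
Minimum tick count = 46; winners = [0]; smallest index = 0

Answer: 0 46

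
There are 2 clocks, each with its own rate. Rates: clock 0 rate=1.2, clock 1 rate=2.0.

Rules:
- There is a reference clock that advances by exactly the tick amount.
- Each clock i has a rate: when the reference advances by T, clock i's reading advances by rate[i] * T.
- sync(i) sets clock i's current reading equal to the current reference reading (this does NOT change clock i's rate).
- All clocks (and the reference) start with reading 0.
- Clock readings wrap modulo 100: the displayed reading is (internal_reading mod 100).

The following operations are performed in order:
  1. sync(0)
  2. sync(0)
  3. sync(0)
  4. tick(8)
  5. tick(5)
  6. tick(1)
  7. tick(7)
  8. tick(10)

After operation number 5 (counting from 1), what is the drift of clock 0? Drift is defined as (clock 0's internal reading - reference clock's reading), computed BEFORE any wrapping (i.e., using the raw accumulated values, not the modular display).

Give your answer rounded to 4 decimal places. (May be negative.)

Answer: 2.6000

Derivation:
After op 1 sync(0): ref=0.0000 raw=[0.0000 0.0000]
After op 2 sync(0): ref=0.0000 raw=[0.0000 0.0000]
After op 3 sync(0): ref=0.0000 raw=[0.0000 0.0000]
After op 4 tick(8): ref=8.0000 raw=[9.6000 16.0000]
After op 5 tick(5): ref=13.0000 raw=[15.6000 26.0000]
Drift of clock 0 after op 5: 15.6000 - 13.0000 = 2.6000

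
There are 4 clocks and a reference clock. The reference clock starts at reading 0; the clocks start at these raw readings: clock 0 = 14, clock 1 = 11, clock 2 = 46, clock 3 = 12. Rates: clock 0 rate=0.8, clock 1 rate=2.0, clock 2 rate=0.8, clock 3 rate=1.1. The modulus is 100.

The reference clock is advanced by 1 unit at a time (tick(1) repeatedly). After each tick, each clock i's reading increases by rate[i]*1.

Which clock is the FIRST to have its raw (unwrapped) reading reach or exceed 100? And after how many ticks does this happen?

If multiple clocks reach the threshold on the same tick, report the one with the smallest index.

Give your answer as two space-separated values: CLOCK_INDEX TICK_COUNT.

Answer: 1 45

Derivation:
clock 0: start=14, rate=0.8, needs 100-14 = 86; ticks = ceil(86/0.8) = ceil(107.5000) = 108; reading at tick 108 = 14 + 0.8*108 = 100.4000
clock 1: start=11, rate=2.0, needs 100-11 = 89; ticks = ceil(89/2.0) = ceil(44.5000) = 45; reading at tick 45 = 11 + 2.0*45 = 101.0000
clock 2: start=46, rate=0.8, needs 100-46 = 54; ticks = ceil(54/0.8) = ceil(67.5000) = 68; reading at tick 68 = 46 + 0.8*68 = 100.4000
clock 3: start=12, rate=1.1, needs 100-12 = 88; ticks = ceil(88/1.1) = ceil(80.0000) = 80; reading at tick 80 = 12 + 1.1*80 = 100.0000
Minimum tick count = 45; winners = [1]; smallest index = 1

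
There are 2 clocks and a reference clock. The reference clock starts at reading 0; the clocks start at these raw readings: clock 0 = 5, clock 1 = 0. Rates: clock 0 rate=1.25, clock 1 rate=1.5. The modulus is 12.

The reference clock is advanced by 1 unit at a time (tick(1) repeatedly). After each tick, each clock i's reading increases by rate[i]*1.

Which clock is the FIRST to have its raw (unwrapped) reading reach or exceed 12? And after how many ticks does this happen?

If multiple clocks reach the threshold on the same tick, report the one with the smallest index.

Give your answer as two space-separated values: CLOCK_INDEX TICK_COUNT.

Answer: 0 6

Derivation:
clock 0: start=5, rate=1.25, needs 12-5 = 7; ticks = ceil(7/1.25) = ceil(5.6000) = 6; reading at tick 6 = 5 + 1.25*6 = 12.5000
clock 1: start=0, rate=1.5, needs 12-0 = 12; ticks = ceil(12/1.5) = ceil(8.0000) = 8; reading at tick 8 = 0 + 1.5*8 = 12.0000
Minimum tick count = 6; winners = [0]; smallest index = 0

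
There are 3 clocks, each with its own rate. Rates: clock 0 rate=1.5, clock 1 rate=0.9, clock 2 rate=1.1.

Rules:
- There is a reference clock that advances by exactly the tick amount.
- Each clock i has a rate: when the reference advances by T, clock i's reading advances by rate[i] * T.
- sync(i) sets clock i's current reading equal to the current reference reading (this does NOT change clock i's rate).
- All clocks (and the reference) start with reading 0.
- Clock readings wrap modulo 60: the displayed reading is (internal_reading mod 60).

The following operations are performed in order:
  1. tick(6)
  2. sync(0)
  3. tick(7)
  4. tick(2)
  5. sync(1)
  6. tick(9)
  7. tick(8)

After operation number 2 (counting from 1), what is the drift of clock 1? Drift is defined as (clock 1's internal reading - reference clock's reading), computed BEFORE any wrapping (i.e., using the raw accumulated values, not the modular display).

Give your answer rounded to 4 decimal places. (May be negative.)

Answer: -0.6000

Derivation:
After op 1 tick(6): ref=6.0000 raw=[9.0000 5.4000 6.6000]
After op 2 sync(0): ref=6.0000 raw=[6.0000 5.4000 6.6000]
Drift of clock 1 after op 2: 5.4000 - 6.0000 = -0.6000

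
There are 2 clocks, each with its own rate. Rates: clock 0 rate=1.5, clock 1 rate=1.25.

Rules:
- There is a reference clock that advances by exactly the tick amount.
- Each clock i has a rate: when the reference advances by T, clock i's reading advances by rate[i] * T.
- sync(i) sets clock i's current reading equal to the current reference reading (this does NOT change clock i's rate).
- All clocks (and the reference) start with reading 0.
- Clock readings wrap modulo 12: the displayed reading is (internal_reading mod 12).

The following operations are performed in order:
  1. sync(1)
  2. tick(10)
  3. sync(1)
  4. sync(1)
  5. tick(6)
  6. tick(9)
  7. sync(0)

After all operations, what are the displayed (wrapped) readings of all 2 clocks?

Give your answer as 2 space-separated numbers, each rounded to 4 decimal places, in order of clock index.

After op 1 sync(1): ref=0.0000 raw=[0.0000 0.0000]
After op 2 tick(10): ref=10.0000 raw=[15.0000 12.5000]
After op 3 sync(1): ref=10.0000 raw=[15.0000 10.0000]
After op 4 sync(1): ref=10.0000 raw=[15.0000 10.0000]
After op 5 tick(6): ref=16.0000 raw=[24.0000 17.5000]
After op 6 tick(9): ref=25.0000 raw=[37.5000 28.7500]
After op 7 sync(0): ref=25.0000 raw=[25.0000 28.7500]
Wrap final raw readings (mod 12): 25.0000 mod 12 = 1.0000; 28.7500 mod 12 = 4.7500

Answer: 1.0000 4.7500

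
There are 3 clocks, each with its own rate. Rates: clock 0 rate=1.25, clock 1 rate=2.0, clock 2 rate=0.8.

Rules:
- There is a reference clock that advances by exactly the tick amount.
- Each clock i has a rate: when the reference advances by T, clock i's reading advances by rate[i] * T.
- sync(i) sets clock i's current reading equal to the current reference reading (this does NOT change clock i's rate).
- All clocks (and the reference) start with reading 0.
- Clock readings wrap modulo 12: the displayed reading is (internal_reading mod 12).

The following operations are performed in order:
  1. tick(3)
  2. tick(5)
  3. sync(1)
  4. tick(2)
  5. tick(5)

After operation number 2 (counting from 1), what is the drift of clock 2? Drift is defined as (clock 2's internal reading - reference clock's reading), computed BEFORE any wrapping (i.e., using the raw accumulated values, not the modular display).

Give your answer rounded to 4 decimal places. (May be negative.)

Answer: -1.6000

Derivation:
After op 1 tick(3): ref=3.0000 raw=[3.7500 6.0000 2.4000]
After op 2 tick(5): ref=8.0000 raw=[10.0000 16.0000 6.4000]
Drift of clock 2 after op 2: 6.4000 - 8.0000 = -1.6000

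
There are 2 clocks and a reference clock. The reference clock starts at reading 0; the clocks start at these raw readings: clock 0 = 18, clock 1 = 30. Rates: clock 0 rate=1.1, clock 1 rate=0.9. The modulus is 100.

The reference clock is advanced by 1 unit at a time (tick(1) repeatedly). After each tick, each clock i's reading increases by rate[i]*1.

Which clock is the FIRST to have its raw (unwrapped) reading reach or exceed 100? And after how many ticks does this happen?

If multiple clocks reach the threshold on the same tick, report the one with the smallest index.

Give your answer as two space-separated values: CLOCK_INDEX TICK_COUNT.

Answer: 0 75

Derivation:
clock 0: start=18, rate=1.1, needs 100-18 = 82; ticks = ceil(82/1.1) = ceil(74.5455) = 75; reading at tick 75 = 18 + 1.1*75 = 100.5000
clock 1: start=30, rate=0.9, needs 100-30 = 70; ticks = ceil(70/0.9) = ceil(77.7778) = 78; reading at tick 78 = 30 + 0.9*78 = 100.2000
Minimum tick count = 75; winners = [0]; smallest index = 0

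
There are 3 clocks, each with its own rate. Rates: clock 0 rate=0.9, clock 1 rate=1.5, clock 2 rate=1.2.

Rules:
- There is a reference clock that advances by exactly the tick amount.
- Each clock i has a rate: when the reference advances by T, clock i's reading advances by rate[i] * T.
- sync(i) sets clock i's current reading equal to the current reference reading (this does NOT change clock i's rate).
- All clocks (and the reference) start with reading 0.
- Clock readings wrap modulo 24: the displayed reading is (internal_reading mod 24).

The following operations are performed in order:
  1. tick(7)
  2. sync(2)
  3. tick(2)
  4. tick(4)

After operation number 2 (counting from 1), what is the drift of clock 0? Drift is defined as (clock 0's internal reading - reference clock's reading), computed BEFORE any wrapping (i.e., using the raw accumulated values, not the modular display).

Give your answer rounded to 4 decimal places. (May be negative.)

Answer: -0.7000

Derivation:
After op 1 tick(7): ref=7.0000 raw=[6.3000 10.5000 8.4000]
After op 2 sync(2): ref=7.0000 raw=[6.3000 10.5000 7.0000]
Drift of clock 0 after op 2: 6.3000 - 7.0000 = -0.7000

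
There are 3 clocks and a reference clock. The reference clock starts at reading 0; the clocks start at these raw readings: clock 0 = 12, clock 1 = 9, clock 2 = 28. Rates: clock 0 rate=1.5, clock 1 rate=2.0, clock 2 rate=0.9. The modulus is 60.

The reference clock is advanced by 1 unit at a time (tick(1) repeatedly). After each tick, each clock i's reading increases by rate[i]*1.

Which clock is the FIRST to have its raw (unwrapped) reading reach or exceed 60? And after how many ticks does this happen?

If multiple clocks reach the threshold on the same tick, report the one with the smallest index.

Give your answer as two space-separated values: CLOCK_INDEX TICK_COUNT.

Answer: 1 26

Derivation:
clock 0: start=12, rate=1.5, needs 60-12 = 48; ticks = ceil(48/1.5) = ceil(32.0000) = 32; reading at tick 32 = 12 + 1.5*32 = 60.0000
clock 1: start=9, rate=2.0, needs 60-9 = 51; ticks = ceil(51/2.0) = ceil(25.5000) = 26; reading at tick 26 = 9 + 2.0*26 = 61.0000
clock 2: start=28, rate=0.9, needs 60-28 = 32; ticks = ceil(32/0.9) = ceil(35.5556) = 36; reading at tick 36 = 28 + 0.9*36 = 60.4000
Minimum tick count = 26; winners = [1]; smallest index = 1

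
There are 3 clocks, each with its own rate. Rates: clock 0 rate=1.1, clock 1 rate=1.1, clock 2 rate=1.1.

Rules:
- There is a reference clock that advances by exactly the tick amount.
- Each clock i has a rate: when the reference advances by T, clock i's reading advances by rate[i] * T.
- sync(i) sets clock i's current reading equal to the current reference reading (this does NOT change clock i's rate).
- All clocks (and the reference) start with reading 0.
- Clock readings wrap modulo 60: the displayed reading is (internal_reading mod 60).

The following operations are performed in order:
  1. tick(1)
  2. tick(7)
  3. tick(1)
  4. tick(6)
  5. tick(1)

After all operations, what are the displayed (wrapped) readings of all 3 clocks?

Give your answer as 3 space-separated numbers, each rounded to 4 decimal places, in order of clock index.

After op 1 tick(1): ref=1.0000 raw=[1.1000 1.1000 1.1000]
After op 2 tick(7): ref=8.0000 raw=[8.8000 8.8000 8.8000]
After op 3 tick(1): ref=9.0000 raw=[9.9000 9.9000 9.9000]
After op 4 tick(6): ref=15.0000 raw=[16.5000 16.5000 16.5000]
After op 5 tick(1): ref=16.0000 raw=[17.6000 17.6000 17.6000]
Wrap final raw readings (mod 60): 17.6000 mod 60 = 17.6000; 17.6000 mod 60 = 17.6000; 17.6000 mod 60 = 17.6000

Answer: 17.6000 17.6000 17.6000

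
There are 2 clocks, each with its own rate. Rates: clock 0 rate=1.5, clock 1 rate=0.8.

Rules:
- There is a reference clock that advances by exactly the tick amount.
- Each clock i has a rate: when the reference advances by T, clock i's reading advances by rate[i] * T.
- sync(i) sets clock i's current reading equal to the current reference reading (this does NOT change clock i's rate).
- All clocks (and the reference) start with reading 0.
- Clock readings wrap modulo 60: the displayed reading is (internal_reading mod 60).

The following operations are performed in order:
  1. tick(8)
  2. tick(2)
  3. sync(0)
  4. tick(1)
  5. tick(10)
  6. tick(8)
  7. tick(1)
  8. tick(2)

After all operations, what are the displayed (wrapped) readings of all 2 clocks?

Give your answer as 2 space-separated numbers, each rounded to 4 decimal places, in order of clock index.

After op 1 tick(8): ref=8.0000 raw=[12.0000 6.4000]
After op 2 tick(2): ref=10.0000 raw=[15.0000 8.0000]
After op 3 sync(0): ref=10.0000 raw=[10.0000 8.0000]
After op 4 tick(1): ref=11.0000 raw=[11.5000 8.8000]
After op 5 tick(10): ref=21.0000 raw=[26.5000 16.8000]
After op 6 tick(8): ref=29.0000 raw=[38.5000 23.2000]
After op 7 tick(1): ref=30.0000 raw=[40.0000 24.0000]
After op 8 tick(2): ref=32.0000 raw=[43.0000 25.6000]
Wrap final raw readings (mod 60): 43.0000 mod 60 = 43.0000; 25.6000 mod 60 = 25.6000

Answer: 43.0000 25.6000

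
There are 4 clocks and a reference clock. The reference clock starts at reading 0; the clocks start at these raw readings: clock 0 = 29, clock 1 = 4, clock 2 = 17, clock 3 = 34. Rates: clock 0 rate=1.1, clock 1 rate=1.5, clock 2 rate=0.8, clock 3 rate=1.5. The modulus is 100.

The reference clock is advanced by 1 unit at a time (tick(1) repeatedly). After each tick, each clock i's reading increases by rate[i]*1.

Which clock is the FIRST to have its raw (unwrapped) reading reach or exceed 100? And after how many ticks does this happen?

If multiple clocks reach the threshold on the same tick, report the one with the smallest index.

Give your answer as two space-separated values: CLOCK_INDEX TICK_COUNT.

Answer: 3 44

Derivation:
clock 0: start=29, rate=1.1, needs 100-29 = 71; ticks = ceil(71/1.1) = ceil(64.5455) = 65; reading at tick 65 = 29 + 1.1*65 = 100.5000
clock 1: start=4, rate=1.5, needs 100-4 = 96; ticks = ceil(96/1.5) = ceil(64.0000) = 64; reading at tick 64 = 4 + 1.5*64 = 100.0000
clock 2: start=17, rate=0.8, needs 100-17 = 83; ticks = ceil(83/0.8) = ceil(103.7500) = 104; reading at tick 104 = 17 + 0.8*104 = 100.2000
clock 3: start=34, rate=1.5, needs 100-34 = 66; ticks = ceil(66/1.5) = ceil(44.0000) = 44; reading at tick 44 = 34 + 1.5*44 = 100.0000
Minimum tick count = 44; winners = [3]; smallest index = 3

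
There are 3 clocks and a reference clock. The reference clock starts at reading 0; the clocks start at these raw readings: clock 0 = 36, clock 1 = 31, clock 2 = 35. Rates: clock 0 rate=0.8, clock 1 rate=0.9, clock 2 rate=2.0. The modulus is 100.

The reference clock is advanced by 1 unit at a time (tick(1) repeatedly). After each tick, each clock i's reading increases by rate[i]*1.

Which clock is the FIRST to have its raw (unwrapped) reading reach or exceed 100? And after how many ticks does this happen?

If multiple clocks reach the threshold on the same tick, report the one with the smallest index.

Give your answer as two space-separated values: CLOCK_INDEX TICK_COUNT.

clock 0: start=36, rate=0.8, needs 100-36 = 64; ticks = ceil(64/0.8) = ceil(80.0000) = 80; reading at tick 80 = 36 + 0.8*80 = 100.0000
clock 1: start=31, rate=0.9, needs 100-31 = 69; ticks = ceil(69/0.9) = ceil(76.6667) = 77; reading at tick 77 = 31 + 0.9*77 = 100.3000
clock 2: start=35, rate=2.0, needs 100-35 = 65; ticks = ceil(65/2.0) = ceil(32.5000) = 33; reading at tick 33 = 35 + 2.0*33 = 101.0000
Minimum tick count = 33; winners = [2]; smallest index = 2

Answer: 2 33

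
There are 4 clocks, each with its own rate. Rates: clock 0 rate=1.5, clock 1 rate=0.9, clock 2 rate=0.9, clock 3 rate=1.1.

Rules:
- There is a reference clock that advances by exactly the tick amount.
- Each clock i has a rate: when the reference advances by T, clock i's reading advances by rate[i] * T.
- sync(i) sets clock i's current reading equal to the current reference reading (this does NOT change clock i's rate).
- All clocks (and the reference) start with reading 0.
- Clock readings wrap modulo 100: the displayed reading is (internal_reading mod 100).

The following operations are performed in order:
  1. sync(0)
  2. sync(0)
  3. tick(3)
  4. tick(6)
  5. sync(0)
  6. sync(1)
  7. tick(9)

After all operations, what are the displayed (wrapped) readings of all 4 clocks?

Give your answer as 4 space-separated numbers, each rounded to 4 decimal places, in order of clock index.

Answer: 22.5000 17.1000 16.2000 19.8000

Derivation:
After op 1 sync(0): ref=0.0000 raw=[0.0000 0.0000 0.0000 0.0000]
After op 2 sync(0): ref=0.0000 raw=[0.0000 0.0000 0.0000 0.0000]
After op 3 tick(3): ref=3.0000 raw=[4.5000 2.7000 2.7000 3.3000]
After op 4 tick(6): ref=9.0000 raw=[13.5000 8.1000 8.1000 9.9000]
After op 5 sync(0): ref=9.0000 raw=[9.0000 8.1000 8.1000 9.9000]
After op 6 sync(1): ref=9.0000 raw=[9.0000 9.0000 8.1000 9.9000]
After op 7 tick(9): ref=18.0000 raw=[22.5000 17.1000 16.2000 19.8000]
Wrap final raw readings (mod 100): 22.5000 mod 100 = 22.5000; 17.1000 mod 100 = 17.1000; 16.2000 mod 100 = 16.2000; 19.8000 mod 100 = 19.8000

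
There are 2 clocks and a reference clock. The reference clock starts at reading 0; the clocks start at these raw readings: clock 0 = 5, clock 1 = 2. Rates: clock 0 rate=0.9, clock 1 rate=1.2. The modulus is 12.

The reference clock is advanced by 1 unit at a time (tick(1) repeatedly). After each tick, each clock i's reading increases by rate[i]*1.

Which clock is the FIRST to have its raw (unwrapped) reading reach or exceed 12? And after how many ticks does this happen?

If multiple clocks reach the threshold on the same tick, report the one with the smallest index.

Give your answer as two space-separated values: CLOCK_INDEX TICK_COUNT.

clock 0: start=5, rate=0.9, needs 12-5 = 7; ticks = ceil(7/0.9) = ceil(7.7778) = 8; reading at tick 8 = 5 + 0.9*8 = 12.2000
clock 1: start=2, rate=1.2, needs 12-2 = 10; ticks = ceil(10/1.2) = ceil(8.3333) = 9; reading at tick 9 = 2 + 1.2*9 = 12.8000
Minimum tick count = 8; winners = [0]; smallest index = 0

Answer: 0 8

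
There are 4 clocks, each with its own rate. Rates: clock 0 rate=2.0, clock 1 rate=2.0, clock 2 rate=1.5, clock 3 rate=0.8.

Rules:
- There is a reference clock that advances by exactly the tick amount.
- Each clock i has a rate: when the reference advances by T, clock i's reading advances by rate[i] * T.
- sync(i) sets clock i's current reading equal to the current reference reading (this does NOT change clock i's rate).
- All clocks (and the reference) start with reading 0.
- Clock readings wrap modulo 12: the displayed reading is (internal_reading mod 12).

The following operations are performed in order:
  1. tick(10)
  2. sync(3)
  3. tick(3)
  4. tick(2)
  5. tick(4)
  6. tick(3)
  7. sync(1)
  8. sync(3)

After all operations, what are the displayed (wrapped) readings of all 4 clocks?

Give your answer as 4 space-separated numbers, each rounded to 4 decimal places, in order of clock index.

Answer: 8.0000 10.0000 9.0000 10.0000

Derivation:
After op 1 tick(10): ref=10.0000 raw=[20.0000 20.0000 15.0000 8.0000]
After op 2 sync(3): ref=10.0000 raw=[20.0000 20.0000 15.0000 10.0000]
After op 3 tick(3): ref=13.0000 raw=[26.0000 26.0000 19.5000 12.4000]
After op 4 tick(2): ref=15.0000 raw=[30.0000 30.0000 22.5000 14.0000]
After op 5 tick(4): ref=19.0000 raw=[38.0000 38.0000 28.5000 17.2000]
After op 6 tick(3): ref=22.0000 raw=[44.0000 44.0000 33.0000 19.6000]
After op 7 sync(1): ref=22.0000 raw=[44.0000 22.0000 33.0000 19.6000]
After op 8 sync(3): ref=22.0000 raw=[44.0000 22.0000 33.0000 22.0000]
Wrap final raw readings (mod 12): 44.0000 mod 12 = 8.0000; 22.0000 mod 12 = 10.0000; 33.0000 mod 12 = 9.0000; 22.0000 mod 12 = 10.0000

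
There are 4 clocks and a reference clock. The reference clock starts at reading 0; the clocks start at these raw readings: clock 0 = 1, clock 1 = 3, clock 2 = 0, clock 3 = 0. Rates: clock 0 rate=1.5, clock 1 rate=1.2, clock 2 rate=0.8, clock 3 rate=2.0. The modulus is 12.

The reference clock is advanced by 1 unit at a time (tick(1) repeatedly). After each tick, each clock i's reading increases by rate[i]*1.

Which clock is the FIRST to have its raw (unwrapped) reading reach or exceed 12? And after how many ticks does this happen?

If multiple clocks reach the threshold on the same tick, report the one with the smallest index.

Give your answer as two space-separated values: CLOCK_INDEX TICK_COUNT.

clock 0: start=1, rate=1.5, needs 12-1 = 11; ticks = ceil(11/1.5) = ceil(7.3333) = 8; reading at tick 8 = 1 + 1.5*8 = 13.0000
clock 1: start=3, rate=1.2, needs 12-3 = 9; ticks = ceil(9/1.2) = ceil(7.5000) = 8; reading at tick 8 = 3 + 1.2*8 = 12.6000
clock 2: start=0, rate=0.8, needs 12-0 = 12; ticks = ceil(12/0.8) = ceil(15.0000) = 15; reading at tick 15 = 0 + 0.8*15 = 12.0000
clock 3: start=0, rate=2.0, needs 12-0 = 12; ticks = ceil(12/2.0) = ceil(6.0000) = 6; reading at tick 6 = 0 + 2.0*6 = 12.0000
Minimum tick count = 6; winners = [3]; smallest index = 3

Answer: 3 6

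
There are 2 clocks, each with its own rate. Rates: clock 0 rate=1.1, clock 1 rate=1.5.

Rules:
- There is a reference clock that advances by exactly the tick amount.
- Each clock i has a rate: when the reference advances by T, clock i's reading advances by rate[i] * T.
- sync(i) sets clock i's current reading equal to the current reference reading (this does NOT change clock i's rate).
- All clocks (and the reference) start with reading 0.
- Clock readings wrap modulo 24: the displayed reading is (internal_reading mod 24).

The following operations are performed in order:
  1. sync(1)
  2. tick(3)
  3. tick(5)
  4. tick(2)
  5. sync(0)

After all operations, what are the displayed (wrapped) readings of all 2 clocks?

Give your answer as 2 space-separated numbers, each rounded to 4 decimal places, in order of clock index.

After op 1 sync(1): ref=0.0000 raw=[0.0000 0.0000]
After op 2 tick(3): ref=3.0000 raw=[3.3000 4.5000]
After op 3 tick(5): ref=8.0000 raw=[8.8000 12.0000]
After op 4 tick(2): ref=10.0000 raw=[11.0000 15.0000]
After op 5 sync(0): ref=10.0000 raw=[10.0000 15.0000]
Wrap final raw readings (mod 24): 10.0000 mod 24 = 10.0000; 15.0000 mod 24 = 15.0000

Answer: 10.0000 15.0000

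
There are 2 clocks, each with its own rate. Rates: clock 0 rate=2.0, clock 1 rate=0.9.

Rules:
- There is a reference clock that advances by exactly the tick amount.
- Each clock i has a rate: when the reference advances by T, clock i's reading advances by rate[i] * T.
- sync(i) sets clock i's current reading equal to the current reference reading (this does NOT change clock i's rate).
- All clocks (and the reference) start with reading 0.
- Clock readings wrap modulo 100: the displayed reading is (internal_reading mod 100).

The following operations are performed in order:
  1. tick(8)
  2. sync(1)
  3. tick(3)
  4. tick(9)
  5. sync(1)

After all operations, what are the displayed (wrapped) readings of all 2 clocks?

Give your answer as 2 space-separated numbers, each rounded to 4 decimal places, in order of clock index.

After op 1 tick(8): ref=8.0000 raw=[16.0000 7.2000]
After op 2 sync(1): ref=8.0000 raw=[16.0000 8.0000]
After op 3 tick(3): ref=11.0000 raw=[22.0000 10.7000]
After op 4 tick(9): ref=20.0000 raw=[40.0000 18.8000]
After op 5 sync(1): ref=20.0000 raw=[40.0000 20.0000]
Wrap final raw readings (mod 100): 40.0000 mod 100 = 40.0000; 20.0000 mod 100 = 20.0000

Answer: 40.0000 20.0000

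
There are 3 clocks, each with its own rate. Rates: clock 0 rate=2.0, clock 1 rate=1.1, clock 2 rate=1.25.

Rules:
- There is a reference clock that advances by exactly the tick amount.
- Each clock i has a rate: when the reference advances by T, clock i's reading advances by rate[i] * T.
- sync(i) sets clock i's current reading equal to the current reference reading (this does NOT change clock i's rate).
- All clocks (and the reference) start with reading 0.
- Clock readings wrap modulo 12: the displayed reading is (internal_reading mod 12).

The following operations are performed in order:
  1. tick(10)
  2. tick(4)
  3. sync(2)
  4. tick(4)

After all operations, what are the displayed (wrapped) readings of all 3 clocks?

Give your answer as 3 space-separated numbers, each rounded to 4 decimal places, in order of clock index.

Answer: 0.0000 7.8000 7.0000

Derivation:
After op 1 tick(10): ref=10.0000 raw=[20.0000 11.0000 12.5000]
After op 2 tick(4): ref=14.0000 raw=[28.0000 15.4000 17.5000]
After op 3 sync(2): ref=14.0000 raw=[28.0000 15.4000 14.0000]
After op 4 tick(4): ref=18.0000 raw=[36.0000 19.8000 19.0000]
Wrap final raw readings (mod 12): 36.0000 mod 12 = 0.0000; 19.8000 mod 12 = 7.8000; 19.0000 mod 12 = 7.0000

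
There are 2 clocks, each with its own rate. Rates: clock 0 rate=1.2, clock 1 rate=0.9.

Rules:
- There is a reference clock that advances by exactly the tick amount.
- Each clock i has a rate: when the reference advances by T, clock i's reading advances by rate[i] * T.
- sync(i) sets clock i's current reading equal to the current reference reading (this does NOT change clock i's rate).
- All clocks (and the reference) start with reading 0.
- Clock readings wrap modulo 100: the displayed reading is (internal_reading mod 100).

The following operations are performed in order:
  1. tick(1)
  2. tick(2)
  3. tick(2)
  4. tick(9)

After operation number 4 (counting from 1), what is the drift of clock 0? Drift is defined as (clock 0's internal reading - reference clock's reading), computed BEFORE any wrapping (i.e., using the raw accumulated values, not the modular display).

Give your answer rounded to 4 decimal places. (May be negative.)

After op 1 tick(1): ref=1.0000 raw=[1.2000 0.9000]
After op 2 tick(2): ref=3.0000 raw=[3.6000 2.7000]
After op 3 tick(2): ref=5.0000 raw=[6.0000 4.5000]
After op 4 tick(9): ref=14.0000 raw=[16.8000 12.6000]
Drift of clock 0 after op 4: 16.8000 - 14.0000 = 2.8000

Answer: 2.8000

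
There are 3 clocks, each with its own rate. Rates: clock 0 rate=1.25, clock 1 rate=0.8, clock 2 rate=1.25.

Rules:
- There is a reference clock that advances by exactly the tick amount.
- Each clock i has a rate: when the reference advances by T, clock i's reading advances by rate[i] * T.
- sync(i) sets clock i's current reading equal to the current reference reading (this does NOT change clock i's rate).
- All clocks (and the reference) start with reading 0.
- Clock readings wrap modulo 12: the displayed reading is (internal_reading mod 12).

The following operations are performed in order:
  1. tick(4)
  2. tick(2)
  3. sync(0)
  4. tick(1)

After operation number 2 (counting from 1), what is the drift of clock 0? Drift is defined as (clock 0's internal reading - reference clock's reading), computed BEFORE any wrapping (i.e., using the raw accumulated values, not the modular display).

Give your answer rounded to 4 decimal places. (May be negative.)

Answer: 1.5000

Derivation:
After op 1 tick(4): ref=4.0000 raw=[5.0000 3.2000 5.0000]
After op 2 tick(2): ref=6.0000 raw=[7.5000 4.8000 7.5000]
Drift of clock 0 after op 2: 7.5000 - 6.0000 = 1.5000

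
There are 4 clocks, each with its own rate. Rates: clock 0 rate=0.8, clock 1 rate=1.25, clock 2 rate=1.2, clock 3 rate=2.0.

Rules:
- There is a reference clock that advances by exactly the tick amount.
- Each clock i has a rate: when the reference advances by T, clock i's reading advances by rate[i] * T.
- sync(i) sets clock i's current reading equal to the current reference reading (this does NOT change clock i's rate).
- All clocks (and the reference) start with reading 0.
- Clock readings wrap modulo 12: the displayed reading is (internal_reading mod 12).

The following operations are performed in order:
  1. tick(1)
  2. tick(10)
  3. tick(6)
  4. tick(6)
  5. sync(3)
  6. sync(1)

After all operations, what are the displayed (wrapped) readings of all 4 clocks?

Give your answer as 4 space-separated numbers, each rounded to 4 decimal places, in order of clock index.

Answer: 6.4000 11.0000 3.6000 11.0000

Derivation:
After op 1 tick(1): ref=1.0000 raw=[0.8000 1.2500 1.2000 2.0000]
After op 2 tick(10): ref=11.0000 raw=[8.8000 13.7500 13.2000 22.0000]
After op 3 tick(6): ref=17.0000 raw=[13.6000 21.2500 20.4000 34.0000]
After op 4 tick(6): ref=23.0000 raw=[18.4000 28.7500 27.6000 46.0000]
After op 5 sync(3): ref=23.0000 raw=[18.4000 28.7500 27.6000 23.0000]
After op 6 sync(1): ref=23.0000 raw=[18.4000 23.0000 27.6000 23.0000]
Wrap final raw readings (mod 12): 18.4000 mod 12 = 6.4000; 23.0000 mod 12 = 11.0000; 27.6000 mod 12 = 3.6000; 23.0000 mod 12 = 11.0000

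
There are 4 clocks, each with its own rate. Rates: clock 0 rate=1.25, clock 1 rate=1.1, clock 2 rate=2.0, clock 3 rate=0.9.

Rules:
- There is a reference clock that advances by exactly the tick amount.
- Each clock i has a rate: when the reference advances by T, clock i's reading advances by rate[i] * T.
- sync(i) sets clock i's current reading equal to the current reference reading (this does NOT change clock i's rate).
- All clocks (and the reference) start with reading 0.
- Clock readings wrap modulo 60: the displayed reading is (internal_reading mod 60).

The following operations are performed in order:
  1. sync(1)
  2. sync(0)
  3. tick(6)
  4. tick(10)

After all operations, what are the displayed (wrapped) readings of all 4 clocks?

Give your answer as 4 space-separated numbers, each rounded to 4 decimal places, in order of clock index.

Answer: 20.0000 17.6000 32.0000 14.4000

Derivation:
After op 1 sync(1): ref=0.0000 raw=[0.0000 0.0000 0.0000 0.0000]
After op 2 sync(0): ref=0.0000 raw=[0.0000 0.0000 0.0000 0.0000]
After op 3 tick(6): ref=6.0000 raw=[7.5000 6.6000 12.0000 5.4000]
After op 4 tick(10): ref=16.0000 raw=[20.0000 17.6000 32.0000 14.4000]
Wrap final raw readings (mod 60): 20.0000 mod 60 = 20.0000; 17.6000 mod 60 = 17.6000; 32.0000 mod 60 = 32.0000; 14.4000 mod 60 = 14.4000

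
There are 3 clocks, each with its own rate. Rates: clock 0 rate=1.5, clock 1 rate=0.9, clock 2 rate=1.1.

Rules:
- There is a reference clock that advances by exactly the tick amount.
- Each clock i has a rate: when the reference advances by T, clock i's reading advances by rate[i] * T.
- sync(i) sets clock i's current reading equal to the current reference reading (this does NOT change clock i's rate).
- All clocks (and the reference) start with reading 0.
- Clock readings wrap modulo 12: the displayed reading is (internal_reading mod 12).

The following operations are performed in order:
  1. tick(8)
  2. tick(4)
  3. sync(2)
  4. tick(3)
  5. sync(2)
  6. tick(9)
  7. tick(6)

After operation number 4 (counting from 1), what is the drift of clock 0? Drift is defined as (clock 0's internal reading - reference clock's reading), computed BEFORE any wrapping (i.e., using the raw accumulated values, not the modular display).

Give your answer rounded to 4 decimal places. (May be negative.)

Answer: 7.5000

Derivation:
After op 1 tick(8): ref=8.0000 raw=[12.0000 7.2000 8.8000]
After op 2 tick(4): ref=12.0000 raw=[18.0000 10.8000 13.2000]
After op 3 sync(2): ref=12.0000 raw=[18.0000 10.8000 12.0000]
After op 4 tick(3): ref=15.0000 raw=[22.5000 13.5000 15.3000]
Drift of clock 0 after op 4: 22.5000 - 15.0000 = 7.5000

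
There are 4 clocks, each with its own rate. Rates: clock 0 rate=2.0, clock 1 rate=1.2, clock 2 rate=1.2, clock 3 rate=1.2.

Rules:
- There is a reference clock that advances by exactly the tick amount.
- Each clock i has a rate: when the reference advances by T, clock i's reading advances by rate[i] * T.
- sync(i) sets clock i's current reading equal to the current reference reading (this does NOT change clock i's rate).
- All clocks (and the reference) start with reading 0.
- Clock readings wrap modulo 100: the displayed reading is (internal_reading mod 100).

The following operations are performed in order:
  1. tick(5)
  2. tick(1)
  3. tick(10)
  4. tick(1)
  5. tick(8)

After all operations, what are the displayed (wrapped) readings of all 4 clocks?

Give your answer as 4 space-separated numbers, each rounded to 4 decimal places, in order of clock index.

Answer: 50.0000 30.0000 30.0000 30.0000

Derivation:
After op 1 tick(5): ref=5.0000 raw=[10.0000 6.0000 6.0000 6.0000]
After op 2 tick(1): ref=6.0000 raw=[12.0000 7.2000 7.2000 7.2000]
After op 3 tick(10): ref=16.0000 raw=[32.0000 19.2000 19.2000 19.2000]
After op 4 tick(1): ref=17.0000 raw=[34.0000 20.4000 20.4000 20.4000]
After op 5 tick(8): ref=25.0000 raw=[50.0000 30.0000 30.0000 30.0000]
Wrap final raw readings (mod 100): 50.0000 mod 100 = 50.0000; 30.0000 mod 100 = 30.0000; 30.0000 mod 100 = 30.0000; 30.0000 mod 100 = 30.0000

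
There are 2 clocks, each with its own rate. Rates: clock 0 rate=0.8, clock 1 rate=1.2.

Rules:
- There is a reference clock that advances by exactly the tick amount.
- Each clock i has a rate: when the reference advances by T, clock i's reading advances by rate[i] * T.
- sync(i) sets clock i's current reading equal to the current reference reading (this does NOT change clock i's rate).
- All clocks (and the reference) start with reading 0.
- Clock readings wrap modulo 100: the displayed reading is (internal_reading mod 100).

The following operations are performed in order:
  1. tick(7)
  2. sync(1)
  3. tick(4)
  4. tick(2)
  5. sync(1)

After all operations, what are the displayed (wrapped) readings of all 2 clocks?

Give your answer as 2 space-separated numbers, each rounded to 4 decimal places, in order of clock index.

Answer: 10.4000 13.0000

Derivation:
After op 1 tick(7): ref=7.0000 raw=[5.6000 8.4000]
After op 2 sync(1): ref=7.0000 raw=[5.6000 7.0000]
After op 3 tick(4): ref=11.0000 raw=[8.8000 11.8000]
After op 4 tick(2): ref=13.0000 raw=[10.4000 14.2000]
After op 5 sync(1): ref=13.0000 raw=[10.4000 13.0000]
Wrap final raw readings (mod 100): 10.4000 mod 100 = 10.4000; 13.0000 mod 100 = 13.0000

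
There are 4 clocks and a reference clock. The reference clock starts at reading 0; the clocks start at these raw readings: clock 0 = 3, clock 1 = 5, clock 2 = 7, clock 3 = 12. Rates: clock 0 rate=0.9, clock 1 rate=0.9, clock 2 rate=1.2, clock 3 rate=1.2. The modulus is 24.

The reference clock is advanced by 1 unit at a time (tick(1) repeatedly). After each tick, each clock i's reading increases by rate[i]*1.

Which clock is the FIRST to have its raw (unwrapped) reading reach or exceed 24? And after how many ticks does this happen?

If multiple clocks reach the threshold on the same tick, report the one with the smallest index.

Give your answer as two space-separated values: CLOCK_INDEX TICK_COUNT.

Answer: 3 10

Derivation:
clock 0: start=3, rate=0.9, needs 24-3 = 21; ticks = ceil(21/0.9) = ceil(23.3333) = 24; reading at tick 24 = 3 + 0.9*24 = 24.6000
clock 1: start=5, rate=0.9, needs 24-5 = 19; ticks = ceil(19/0.9) = ceil(21.1111) = 22; reading at tick 22 = 5 + 0.9*22 = 24.8000
clock 2: start=7, rate=1.2, needs 24-7 = 17; ticks = ceil(17/1.2) = ceil(14.1667) = 15; reading at tick 15 = 7 + 1.2*15 = 25.0000
clock 3: start=12, rate=1.2, needs 24-12 = 12; ticks = ceil(12/1.2) = ceil(10.0000) = 10; reading at tick 10 = 12 + 1.2*10 = 24.0000
Minimum tick count = 10; winners = [3]; smallest index = 3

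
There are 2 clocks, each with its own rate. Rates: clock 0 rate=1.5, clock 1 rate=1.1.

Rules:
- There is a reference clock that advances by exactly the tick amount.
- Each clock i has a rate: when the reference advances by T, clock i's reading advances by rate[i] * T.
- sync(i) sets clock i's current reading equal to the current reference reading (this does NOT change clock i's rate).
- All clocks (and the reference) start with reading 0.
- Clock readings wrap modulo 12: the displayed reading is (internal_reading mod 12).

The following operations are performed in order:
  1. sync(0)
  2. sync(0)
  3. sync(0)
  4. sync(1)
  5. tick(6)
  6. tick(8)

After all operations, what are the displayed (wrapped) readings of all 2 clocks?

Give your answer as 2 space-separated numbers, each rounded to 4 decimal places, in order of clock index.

Answer: 9.0000 3.4000

Derivation:
After op 1 sync(0): ref=0.0000 raw=[0.0000 0.0000]
After op 2 sync(0): ref=0.0000 raw=[0.0000 0.0000]
After op 3 sync(0): ref=0.0000 raw=[0.0000 0.0000]
After op 4 sync(1): ref=0.0000 raw=[0.0000 0.0000]
After op 5 tick(6): ref=6.0000 raw=[9.0000 6.6000]
After op 6 tick(8): ref=14.0000 raw=[21.0000 15.4000]
Wrap final raw readings (mod 12): 21.0000 mod 12 = 9.0000; 15.4000 mod 12 = 3.4000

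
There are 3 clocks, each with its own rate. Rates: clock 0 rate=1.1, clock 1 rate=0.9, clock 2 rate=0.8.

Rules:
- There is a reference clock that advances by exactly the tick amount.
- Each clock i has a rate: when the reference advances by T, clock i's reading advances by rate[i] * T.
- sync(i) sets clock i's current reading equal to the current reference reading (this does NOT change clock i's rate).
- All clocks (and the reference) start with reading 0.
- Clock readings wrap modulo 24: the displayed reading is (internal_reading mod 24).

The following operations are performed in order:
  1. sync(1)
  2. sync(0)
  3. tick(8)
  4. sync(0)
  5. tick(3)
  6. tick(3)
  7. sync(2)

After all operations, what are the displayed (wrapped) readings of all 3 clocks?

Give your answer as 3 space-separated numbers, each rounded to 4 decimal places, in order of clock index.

Answer: 14.6000 12.6000 14.0000

Derivation:
After op 1 sync(1): ref=0.0000 raw=[0.0000 0.0000 0.0000]
After op 2 sync(0): ref=0.0000 raw=[0.0000 0.0000 0.0000]
After op 3 tick(8): ref=8.0000 raw=[8.8000 7.2000 6.4000]
After op 4 sync(0): ref=8.0000 raw=[8.0000 7.2000 6.4000]
After op 5 tick(3): ref=11.0000 raw=[11.3000 9.9000 8.8000]
After op 6 tick(3): ref=14.0000 raw=[14.6000 12.6000 11.2000]
After op 7 sync(2): ref=14.0000 raw=[14.6000 12.6000 14.0000]
Wrap final raw readings (mod 24): 14.6000 mod 24 = 14.6000; 12.6000 mod 24 = 12.6000; 14.0000 mod 24 = 14.0000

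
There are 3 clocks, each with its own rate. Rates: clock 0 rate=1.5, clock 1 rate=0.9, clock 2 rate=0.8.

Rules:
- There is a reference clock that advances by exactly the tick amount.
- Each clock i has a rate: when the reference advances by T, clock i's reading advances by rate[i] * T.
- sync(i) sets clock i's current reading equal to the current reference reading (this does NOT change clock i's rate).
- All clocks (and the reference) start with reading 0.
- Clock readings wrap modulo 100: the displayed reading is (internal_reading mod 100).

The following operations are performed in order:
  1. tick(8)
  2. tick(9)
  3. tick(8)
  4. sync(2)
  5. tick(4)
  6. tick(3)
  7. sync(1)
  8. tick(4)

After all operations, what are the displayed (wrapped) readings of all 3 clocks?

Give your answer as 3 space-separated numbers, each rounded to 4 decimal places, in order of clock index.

Answer: 54.0000 35.6000 33.8000

Derivation:
After op 1 tick(8): ref=8.0000 raw=[12.0000 7.2000 6.4000]
After op 2 tick(9): ref=17.0000 raw=[25.5000 15.3000 13.6000]
After op 3 tick(8): ref=25.0000 raw=[37.5000 22.5000 20.0000]
After op 4 sync(2): ref=25.0000 raw=[37.5000 22.5000 25.0000]
After op 5 tick(4): ref=29.0000 raw=[43.5000 26.1000 28.2000]
After op 6 tick(3): ref=32.0000 raw=[48.0000 28.8000 30.6000]
After op 7 sync(1): ref=32.0000 raw=[48.0000 32.0000 30.6000]
After op 8 tick(4): ref=36.0000 raw=[54.0000 35.6000 33.8000]
Wrap final raw readings (mod 100): 54.0000 mod 100 = 54.0000; 35.6000 mod 100 = 35.6000; 33.8000 mod 100 = 33.8000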